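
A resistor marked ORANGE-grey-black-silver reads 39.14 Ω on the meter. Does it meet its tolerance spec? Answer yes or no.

yes

Orange → 3 (first significant figure)
Grey → 8 (second significant figure)
Black → ×1 multiplier
Silver → ±10% tolerance
38 × 1 = 38 Ω
Allowed range: 34.2 Ω to 41.8 Ω.
39.14 Ω lies inside that range.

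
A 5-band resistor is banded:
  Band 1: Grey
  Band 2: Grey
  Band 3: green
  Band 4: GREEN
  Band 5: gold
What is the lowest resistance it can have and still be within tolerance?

84075000 Ω

Grey → 8 (first significant figure)
Grey → 8 (second significant figure)
Green → 5 (third significant figure)
Green → ×10^5 multiplier
Gold → ±5% tolerance
885 × 100000 = 88500000 Ω
Lowest = 88500000 × (1 − 5/100) = 84075000 Ω.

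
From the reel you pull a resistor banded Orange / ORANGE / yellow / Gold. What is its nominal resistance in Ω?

Orange → 3 (first significant figure)
Orange → 3 (second significant figure)
Yellow → ×10^4 multiplier
33 × 10000 = 330000 Ω

330000 Ω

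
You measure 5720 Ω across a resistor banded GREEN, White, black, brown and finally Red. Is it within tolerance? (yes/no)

Green → 5 (first significant figure)
White → 9 (second significant figure)
Black → 0 (third significant figure)
Brown → ×10 multiplier
Red → ±2% tolerance
590 × 10 = 5900 Ω
Allowed range: 5782 Ω to 6018 Ω.
5720 Ω lies outside that range.

no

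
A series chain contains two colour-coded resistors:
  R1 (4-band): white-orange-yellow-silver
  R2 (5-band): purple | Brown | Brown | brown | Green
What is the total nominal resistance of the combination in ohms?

937110 Ω

R1: white, orange → 93; yellow ×10^4 → 930000 Ω.
R2: violet, brown, brown → 711; brown ×10 → 7110 Ω.
Series: 930000 + 7110 = 937110 Ω.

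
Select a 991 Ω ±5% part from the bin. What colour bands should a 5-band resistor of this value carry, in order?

white, white, brown, black, gold

991 Ω = 991 × 10^0.
9 → white
9 → white
1 → brown
Multiplier 10^0 → black.
±5% tolerance → gold.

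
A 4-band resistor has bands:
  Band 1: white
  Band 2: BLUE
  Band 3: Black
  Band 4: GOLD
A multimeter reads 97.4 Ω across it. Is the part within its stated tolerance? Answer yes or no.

White → 9 (first significant figure)
Blue → 6 (second significant figure)
Black → ×1 multiplier
Gold → ±5% tolerance
96 × 1 = 96 Ω
Allowed range: 91.2 Ω to 100.8 Ω.
97.4 Ω lies inside that range.

yes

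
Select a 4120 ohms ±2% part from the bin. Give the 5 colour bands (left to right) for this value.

yellow, brown, red, brown, red

4120 Ω = 412 × 10^1.
4 → yellow
1 → brown
2 → red
Multiplier 10^1 → brown.
±2% tolerance → red.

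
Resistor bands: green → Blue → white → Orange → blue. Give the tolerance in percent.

±0.25%

The last band, blue, is the tolerance band.
Blue corresponds to ±0.25%.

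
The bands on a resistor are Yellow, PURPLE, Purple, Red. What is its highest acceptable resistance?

479400000 Ω

Yellow → 4 (first significant figure)
Violet → 7 (second significant figure)
Violet → ×10^7 multiplier
Red → ±2% tolerance
47 × 10000000 = 470000000 Ω
Highest = 470000000 × (1 + 2/100) = 479400000 Ω.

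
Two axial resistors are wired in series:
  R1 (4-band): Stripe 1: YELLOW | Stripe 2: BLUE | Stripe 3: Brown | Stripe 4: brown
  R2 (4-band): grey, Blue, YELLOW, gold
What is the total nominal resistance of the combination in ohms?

860460 Ω

R1: yellow, blue → 46; brown ×10 → 460 Ω.
R2: grey, blue → 86; yellow ×10^4 → 860000 Ω.
Series: 460 + 860000 = 860460 Ω.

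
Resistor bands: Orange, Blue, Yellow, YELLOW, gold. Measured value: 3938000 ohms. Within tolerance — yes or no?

Orange → 3 (first significant figure)
Blue → 6 (second significant figure)
Yellow → 4 (third significant figure)
Yellow → ×10^4 multiplier
Gold → ±5% tolerance
364 × 10000 = 3640000 Ω
Allowed range: 3458000 Ω to 3822000 Ω.
3938000 ohms lies outside that range.

no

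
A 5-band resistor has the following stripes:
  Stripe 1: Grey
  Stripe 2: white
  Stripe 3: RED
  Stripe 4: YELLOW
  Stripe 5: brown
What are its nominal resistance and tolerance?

8920000 Ω ±1%

Grey → 8 (first significant figure)
White → 9 (second significant figure)
Red → 2 (third significant figure)
Yellow → ×10^4 multiplier
Brown → ±1% tolerance
892 × 10000 = 8920000 Ω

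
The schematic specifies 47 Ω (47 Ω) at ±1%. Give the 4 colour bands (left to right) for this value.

yellow, violet, black, brown

47 Ω = 47 × 10^0.
4 → yellow
7 → violet
Multiplier 10^0 → black.
±1% tolerance → brown.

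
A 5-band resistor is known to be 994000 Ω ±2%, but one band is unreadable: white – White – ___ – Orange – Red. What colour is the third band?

994000 Ω = 994 × 10^3.
The third band gives digit 4 of the significand, and 4 is yellow.

yellow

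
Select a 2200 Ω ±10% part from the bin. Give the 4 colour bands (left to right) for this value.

2200 Ω = 22 × 10^2.
2 → red
2 → red
Multiplier 10^2 → red.
±10% tolerance → silver.

red, red, red, silver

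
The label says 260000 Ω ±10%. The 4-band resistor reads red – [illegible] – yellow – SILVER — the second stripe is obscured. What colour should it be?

260000 Ω = 26 × 10^4.
The second band gives digit 6 of the significand, and 6 is blue.

blue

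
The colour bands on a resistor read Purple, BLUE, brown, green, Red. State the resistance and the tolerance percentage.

Violet → 7 (first significant figure)
Blue → 6 (second significant figure)
Brown → 1 (third significant figure)
Green → ×10^5 multiplier
Red → ±2% tolerance
761 × 100000 = 76100000 Ω

76100000 Ω ±2%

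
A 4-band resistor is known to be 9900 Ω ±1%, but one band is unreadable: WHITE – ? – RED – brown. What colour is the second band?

white

9900 Ω = 99 × 10^2.
The second band gives digit 9 of the significand, and 9 is white.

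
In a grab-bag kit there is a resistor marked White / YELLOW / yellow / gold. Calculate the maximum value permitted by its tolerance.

987000 Ω

White → 9 (first significant figure)
Yellow → 4 (second significant figure)
Yellow → ×10^4 multiplier
Gold → ±5% tolerance
94 × 10000 = 940000 Ω
Maximum = 940000 × (1 + 5/100) = 987000 Ω.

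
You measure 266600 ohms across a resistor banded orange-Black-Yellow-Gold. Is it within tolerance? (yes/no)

no

Orange → 3 (first significant figure)
Black → 0 (second significant figure)
Yellow → ×10^4 multiplier
Gold → ±5% tolerance
30 × 10000 = 300000 Ω
Allowed range: 285000 Ω to 315000 Ω.
266600 ohms lies outside that range.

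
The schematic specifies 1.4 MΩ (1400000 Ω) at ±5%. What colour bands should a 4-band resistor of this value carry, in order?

1400000 Ω = 14 × 10^5.
1 → brown
4 → yellow
Multiplier 10^5 → green.
±5% tolerance → gold.

brown, yellow, green, gold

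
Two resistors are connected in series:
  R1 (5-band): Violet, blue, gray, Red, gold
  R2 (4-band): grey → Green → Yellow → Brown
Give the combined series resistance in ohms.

R1: violet, blue, grey → 768; red ×10^2 → 76800 Ω.
R2: grey, green → 85; yellow ×10^4 → 850000 Ω.
Series: 76800 + 850000 = 926800 Ω.

926800 Ω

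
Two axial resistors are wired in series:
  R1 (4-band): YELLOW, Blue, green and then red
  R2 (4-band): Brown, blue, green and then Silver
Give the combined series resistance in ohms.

R1: yellow, blue → 46; green ×10^5 → 4600000 Ω.
R2: brown, blue → 16; green ×10^5 → 1600000 Ω.
Series: 4600000 + 1600000 = 6200000 Ω.

6200000 Ω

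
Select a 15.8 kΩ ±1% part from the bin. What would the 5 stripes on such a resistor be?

brown, green, grey, red, brown

15800 Ω = 158 × 10^2.
1 → brown
5 → green
8 → grey
Multiplier 10^2 → red.
±1% tolerance → brown.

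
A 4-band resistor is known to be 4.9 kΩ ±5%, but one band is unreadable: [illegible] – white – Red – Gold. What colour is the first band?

4900 Ω = 49 × 10^2.
The first band gives digit 4 of the significand, and 4 is yellow.

yellow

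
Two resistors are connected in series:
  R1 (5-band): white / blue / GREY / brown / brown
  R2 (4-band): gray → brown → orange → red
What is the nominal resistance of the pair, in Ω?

R1: white, blue, grey → 968; brown ×10 → 9680 Ω.
R2: grey, brown → 81; orange ×10^3 → 81000 Ω.
Series: 9680 + 81000 = 90680 Ω.

90680 Ω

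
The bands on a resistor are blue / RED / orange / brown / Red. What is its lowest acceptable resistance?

6105.4 Ω

Blue → 6 (first significant figure)
Red → 2 (second significant figure)
Orange → 3 (third significant figure)
Brown → ×10 multiplier
Red → ±2% tolerance
623 × 10 = 6230 Ω
Lowest = 6230 × (1 − 2/100) = 6105.4 Ω.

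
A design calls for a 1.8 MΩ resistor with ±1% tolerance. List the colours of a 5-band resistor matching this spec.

1800000 Ω = 180 × 10^4.
1 → brown
8 → grey
0 → black
Multiplier 10^4 → yellow.
±1% tolerance → brown.

brown, grey, black, yellow, brown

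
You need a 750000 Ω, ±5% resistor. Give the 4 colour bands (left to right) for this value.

750000 Ω = 75 × 10^4.
7 → violet
5 → green
Multiplier 10^4 → yellow.
±5% tolerance → gold.

violet, green, yellow, gold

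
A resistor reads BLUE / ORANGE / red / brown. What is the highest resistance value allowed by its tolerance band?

Blue → 6 (first significant figure)
Orange → 3 (second significant figure)
Red → ×10^2 multiplier
Brown → ±1% tolerance
63 × 100 = 6300 Ω
Highest = 6300 × (1 + 1/100) = 6363 Ω.

6363 Ω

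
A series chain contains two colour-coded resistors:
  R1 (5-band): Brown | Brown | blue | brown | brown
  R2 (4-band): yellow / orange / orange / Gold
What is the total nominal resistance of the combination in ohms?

R1: brown, brown, blue → 116; brown ×10 → 1160 Ω.
R2: yellow, orange → 43; orange ×10^3 → 43000 Ω.
Series: 1160 + 43000 = 44160 Ω.

44160 Ω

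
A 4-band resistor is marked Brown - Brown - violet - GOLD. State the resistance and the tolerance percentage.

110000000 Ω ±5%

Brown → 1 (first significant figure)
Brown → 1 (second significant figure)
Violet → ×10^7 multiplier
Gold → ±5% tolerance
11 × 10000000 = 110000000 Ω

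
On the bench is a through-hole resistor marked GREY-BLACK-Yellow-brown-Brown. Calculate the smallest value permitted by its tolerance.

7959.6 Ω

Grey → 8 (first significant figure)
Black → 0 (second significant figure)
Yellow → 4 (third significant figure)
Brown → ×10 multiplier
Brown → ±1% tolerance
804 × 10 = 8040 Ω
Smallest = 8040 × (1 − 1/100) = 7959.6 Ω.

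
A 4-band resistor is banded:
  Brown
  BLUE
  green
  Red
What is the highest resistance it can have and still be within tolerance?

1632000 Ω

Brown → 1 (first significant figure)
Blue → 6 (second significant figure)
Green → ×10^5 multiplier
Red → ±2% tolerance
16 × 100000 = 1600000 Ω
Highest = 1600000 × (1 + 2/100) = 1632000 Ω.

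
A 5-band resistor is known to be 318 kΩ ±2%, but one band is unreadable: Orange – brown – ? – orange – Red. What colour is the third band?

318000 Ω = 318 × 10^3.
The third band gives digit 8 of the significand, and 8 is grey.

grey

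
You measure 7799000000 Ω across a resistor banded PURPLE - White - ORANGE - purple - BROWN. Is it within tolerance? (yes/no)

no

Violet → 7 (first significant figure)
White → 9 (second significant figure)
Orange → 3 (third significant figure)
Violet → ×10^7 multiplier
Brown → ±1% tolerance
793 × 10000000 = 7930000000 Ω
Allowed range: 7850700000 Ω to 8009300000 Ω.
7799000000 Ω lies outside that range.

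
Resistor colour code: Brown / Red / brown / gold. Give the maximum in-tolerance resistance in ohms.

Brown → 1 (first significant figure)
Red → 2 (second significant figure)
Brown → ×10 multiplier
Gold → ±5% tolerance
12 × 10 = 120 Ω
Maximum = 120 × (1 + 5/100) = 126 Ω.

126 Ω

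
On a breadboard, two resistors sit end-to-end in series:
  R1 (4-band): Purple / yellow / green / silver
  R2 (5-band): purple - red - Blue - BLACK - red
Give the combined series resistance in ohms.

R1: violet, yellow → 74; green ×10^5 → 7400000 Ω.
R2: violet, red, blue → 726; black ×1 → 726 Ω.
Series: 7400000 + 726 = 7400726 Ω.

7400726 Ω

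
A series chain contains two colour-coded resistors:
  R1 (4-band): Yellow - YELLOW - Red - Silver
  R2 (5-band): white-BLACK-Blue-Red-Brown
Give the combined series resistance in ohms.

95000 Ω

R1: yellow, yellow → 44; red ×10^2 → 4400 Ω.
R2: white, black, blue → 906; red ×10^2 → 90600 Ω.
Series: 4400 + 90600 = 95000 Ω.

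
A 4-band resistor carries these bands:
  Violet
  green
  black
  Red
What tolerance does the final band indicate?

±2%

The last band, red, is the tolerance band.
Red corresponds to ±2%.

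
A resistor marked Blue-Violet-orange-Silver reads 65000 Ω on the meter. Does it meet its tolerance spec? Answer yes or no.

Blue → 6 (first significant figure)
Violet → 7 (second significant figure)
Orange → ×10^3 multiplier
Silver → ±10% tolerance
67 × 1000 = 67000 Ω
Allowed range: 60300 Ω to 73700 Ω.
65000 Ω lies inside that range.

yes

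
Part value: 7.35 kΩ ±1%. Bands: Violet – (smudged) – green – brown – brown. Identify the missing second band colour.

orange

7350 Ω = 735 × 10^1.
The second band gives digit 3 of the significand, and 3 is orange.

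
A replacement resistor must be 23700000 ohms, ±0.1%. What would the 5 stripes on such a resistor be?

23700000 Ω = 237 × 10^5.
2 → red
3 → orange
7 → violet
Multiplier 10^5 → green.
±0.1% tolerance → violet.

red, orange, violet, green, violet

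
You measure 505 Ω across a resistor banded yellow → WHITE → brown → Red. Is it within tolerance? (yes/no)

no

Yellow → 4 (first significant figure)
White → 9 (second significant figure)
Brown → ×10 multiplier
Red → ±2% tolerance
49 × 10 = 490 Ω
Allowed range: 480.2 Ω to 499.8 Ω.
505 Ω lies outside that range.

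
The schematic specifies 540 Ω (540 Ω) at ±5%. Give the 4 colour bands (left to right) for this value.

540 Ω = 54 × 10^1.
5 → green
4 → yellow
Multiplier 10^1 → brown.
±5% tolerance → gold.

green, yellow, brown, gold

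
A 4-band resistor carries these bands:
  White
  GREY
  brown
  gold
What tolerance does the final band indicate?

±5%

The last band, gold, is the tolerance band.
Gold corresponds to ±5%.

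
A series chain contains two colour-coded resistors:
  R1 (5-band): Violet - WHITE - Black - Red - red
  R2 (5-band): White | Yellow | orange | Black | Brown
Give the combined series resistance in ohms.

79943 Ω

R1: violet, white, black → 790; red ×10^2 → 79000 Ω.
R2: white, yellow, orange → 943; black ×1 → 943 Ω.
Series: 79000 + 943 = 79943 Ω.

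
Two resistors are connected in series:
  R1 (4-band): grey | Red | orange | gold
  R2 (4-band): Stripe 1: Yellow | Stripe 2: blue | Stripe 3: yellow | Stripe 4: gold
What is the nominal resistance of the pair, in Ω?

R1: grey, red → 82; orange ×10^3 → 82000 Ω.
R2: yellow, blue → 46; yellow ×10^4 → 460000 Ω.
Series: 82000 + 460000 = 542000 Ω.

542000 Ω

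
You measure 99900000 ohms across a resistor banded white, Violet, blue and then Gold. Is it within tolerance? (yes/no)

yes

White → 9 (first significant figure)
Violet → 7 (second significant figure)
Blue → ×10^6 multiplier
Gold → ±5% tolerance
97 × 1000000 = 97000000 Ω
Allowed range: 92150000 Ω to 101850000 Ω.
99900000 ohms lies inside that range.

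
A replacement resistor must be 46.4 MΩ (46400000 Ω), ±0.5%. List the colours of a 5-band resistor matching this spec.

46400000 Ω = 464 × 10^5.
4 → yellow
6 → blue
4 → yellow
Multiplier 10^5 → green.
±0.5% tolerance → green.

yellow, blue, yellow, green, green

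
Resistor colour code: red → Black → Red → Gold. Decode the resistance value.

2000 Ω

Red → 2 (first significant figure)
Black → 0 (second significant figure)
Red → ×10^2 multiplier
20 × 100 = 2000 Ω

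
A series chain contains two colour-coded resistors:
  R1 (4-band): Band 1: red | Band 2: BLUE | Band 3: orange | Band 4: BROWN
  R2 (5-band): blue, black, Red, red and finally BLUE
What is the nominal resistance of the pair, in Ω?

R1: red, blue → 26; orange ×10^3 → 26000 Ω.
R2: blue, black, red → 602; red ×10^2 → 60200 Ω.
Series: 26000 + 60200 = 86200 Ω.

86200 Ω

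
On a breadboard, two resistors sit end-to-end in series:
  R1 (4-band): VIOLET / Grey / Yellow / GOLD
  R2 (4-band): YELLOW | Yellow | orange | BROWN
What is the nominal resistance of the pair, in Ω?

R1: violet, grey → 78; yellow ×10^4 → 780000 Ω.
R2: yellow, yellow → 44; orange ×10^3 → 44000 Ω.
Series: 780000 + 44000 = 824000 Ω.

824000 Ω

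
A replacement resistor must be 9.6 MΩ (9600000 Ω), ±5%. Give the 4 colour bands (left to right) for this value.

9600000 Ω = 96 × 10^5.
9 → white
6 → blue
Multiplier 10^5 → green.
±5% tolerance → gold.

white, blue, green, gold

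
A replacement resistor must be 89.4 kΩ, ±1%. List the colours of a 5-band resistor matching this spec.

89400 Ω = 894 × 10^2.
8 → grey
9 → white
4 → yellow
Multiplier 10^2 → red.
±1% tolerance → brown.

grey, white, yellow, red, brown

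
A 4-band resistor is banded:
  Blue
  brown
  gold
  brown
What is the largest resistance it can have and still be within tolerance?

6.161 Ω

Blue → 6 (first significant figure)
Brown → 1 (second significant figure)
Gold → ×0.1 multiplier
Brown → ±1% tolerance
61 × 0.1 = 6.1 Ω
Largest = 6.1 × (1 + 1/100) = 6.161 Ω.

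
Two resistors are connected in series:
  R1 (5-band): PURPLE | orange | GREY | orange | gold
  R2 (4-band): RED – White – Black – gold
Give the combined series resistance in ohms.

R1: violet, orange, grey → 738; orange ×10^3 → 738000 Ω.
R2: red, white → 29; black ×1 → 29 Ω.
Series: 738000 + 29 = 738029 Ω.

738029 Ω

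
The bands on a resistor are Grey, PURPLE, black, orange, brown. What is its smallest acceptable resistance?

Grey → 8 (first significant figure)
Violet → 7 (second significant figure)
Black → 0 (third significant figure)
Orange → ×10^3 multiplier
Brown → ±1% tolerance
870 × 1000 = 870000 Ω
Smallest = 870000 × (1 − 1/100) = 861300 Ω.

861300 Ω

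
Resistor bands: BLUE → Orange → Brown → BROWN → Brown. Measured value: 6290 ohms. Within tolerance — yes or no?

yes

Blue → 6 (first significant figure)
Orange → 3 (second significant figure)
Brown → 1 (third significant figure)
Brown → ×10 multiplier
Brown → ±1% tolerance
631 × 10 = 6310 Ω
Allowed range: 6246.9 Ω to 6373.1 Ω.
6290 ohms lies inside that range.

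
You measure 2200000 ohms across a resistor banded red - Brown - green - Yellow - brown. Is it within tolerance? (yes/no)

Red → 2 (first significant figure)
Brown → 1 (second significant figure)
Green → 5 (third significant figure)
Yellow → ×10^4 multiplier
Brown → ±1% tolerance
215 × 10000 = 2150000 Ω
Allowed range: 2128500 Ω to 2171500 Ω.
2200000 ohms lies outside that range.

no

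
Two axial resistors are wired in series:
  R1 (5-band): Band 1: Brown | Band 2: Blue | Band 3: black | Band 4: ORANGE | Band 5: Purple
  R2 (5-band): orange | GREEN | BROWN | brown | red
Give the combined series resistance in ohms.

163510 Ω

R1: brown, blue, black → 160; orange ×10^3 → 160000 Ω.
R2: orange, green, brown → 351; brown ×10 → 3510 Ω.
Series: 160000 + 3510 = 163510 Ω.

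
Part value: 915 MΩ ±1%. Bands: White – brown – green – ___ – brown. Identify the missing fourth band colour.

blue

915000000 Ω = 915 × 10^6.
The fourth band is the multiplier, 10^6, which is blue.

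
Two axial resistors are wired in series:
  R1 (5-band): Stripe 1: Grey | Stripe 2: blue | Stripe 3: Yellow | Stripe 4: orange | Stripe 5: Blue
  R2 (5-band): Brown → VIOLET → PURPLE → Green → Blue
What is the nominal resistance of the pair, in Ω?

R1: grey, blue, yellow → 864; orange ×10^3 → 864000 Ω.
R2: brown, violet, violet → 177; green ×10^5 → 17700000 Ω.
Series: 864000 + 17700000 = 18564000 Ω.

18564000 Ω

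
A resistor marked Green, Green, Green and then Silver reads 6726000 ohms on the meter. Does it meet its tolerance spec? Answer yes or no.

Green → 5 (first significant figure)
Green → 5 (second significant figure)
Green → ×10^5 multiplier
Silver → ±10% tolerance
55 × 100000 = 5500000 Ω
Allowed range: 4950000 Ω to 6050000 Ω.
6726000 ohms lies outside that range.

no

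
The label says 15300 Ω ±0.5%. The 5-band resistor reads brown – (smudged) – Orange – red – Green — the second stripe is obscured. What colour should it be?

green

15300 Ω = 153 × 10^2.
The second band gives digit 5 of the significand, and 5 is green.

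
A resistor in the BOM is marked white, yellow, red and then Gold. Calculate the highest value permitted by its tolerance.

9870 Ω

White → 9 (first significant figure)
Yellow → 4 (second significant figure)
Red → ×10^2 multiplier
Gold → ±5% tolerance
94 × 100 = 9400 Ω
Highest = 9400 × (1 + 5/100) = 9870 Ω.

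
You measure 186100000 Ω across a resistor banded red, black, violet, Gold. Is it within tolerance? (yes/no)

no

Red → 2 (first significant figure)
Black → 0 (second significant figure)
Violet → ×10^7 multiplier
Gold → ±5% tolerance
20 × 10000000 = 200000000 Ω
Allowed range: 190000000 Ω to 210000000 Ω.
186100000 Ω lies outside that range.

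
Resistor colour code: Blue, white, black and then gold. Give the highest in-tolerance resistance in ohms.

Blue → 6 (first significant figure)
White → 9 (second significant figure)
Black → ×1 multiplier
Gold → ±5% tolerance
69 × 1 = 69 Ω
Highest = 69 × (1 + 5/100) = 72.45 Ω.

72.45 Ω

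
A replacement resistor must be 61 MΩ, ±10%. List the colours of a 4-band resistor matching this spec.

61000000 Ω = 61 × 10^6.
6 → blue
1 → brown
Multiplier 10^6 → blue.
±10% tolerance → silver.

blue, brown, blue, silver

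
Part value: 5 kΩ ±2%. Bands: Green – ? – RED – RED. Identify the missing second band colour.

5000 Ω = 50 × 10^2.
The second band gives digit 0 of the significand, and 0 is black.

black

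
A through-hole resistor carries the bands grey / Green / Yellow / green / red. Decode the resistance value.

85400000 Ω

Grey → 8 (first significant figure)
Green → 5 (second significant figure)
Yellow → 4 (third significant figure)
Green → ×10^5 multiplier
854 × 100000 = 85400000 Ω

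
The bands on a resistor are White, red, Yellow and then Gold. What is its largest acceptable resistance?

White → 9 (first significant figure)
Red → 2 (second significant figure)
Yellow → ×10^4 multiplier
Gold → ±5% tolerance
92 × 10000 = 920000 Ω
Largest = 920000 × (1 + 5/100) = 966000 Ω.

966000 Ω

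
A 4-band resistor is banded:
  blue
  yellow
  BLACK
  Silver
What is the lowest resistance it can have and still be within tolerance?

57.6 Ω

Blue → 6 (first significant figure)
Yellow → 4 (second significant figure)
Black → ×1 multiplier
Silver → ±10% tolerance
64 × 1 = 64 Ω
Lowest = 64 × (1 − 10/100) = 57.6 Ω.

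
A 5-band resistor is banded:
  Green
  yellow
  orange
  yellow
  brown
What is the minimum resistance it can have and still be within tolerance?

5375700 Ω

Green → 5 (first significant figure)
Yellow → 4 (second significant figure)
Orange → 3 (third significant figure)
Yellow → ×10^4 multiplier
Brown → ±1% tolerance
543 × 10000 = 5430000 Ω
Minimum = 5430000 × (1 − 1/100) = 5375700 Ω.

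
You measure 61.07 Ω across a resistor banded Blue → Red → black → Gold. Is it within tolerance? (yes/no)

Blue → 6 (first significant figure)
Red → 2 (second significant figure)
Black → ×1 multiplier
Gold → ±5% tolerance
62 × 1 = 62 Ω
Allowed range: 58.9 Ω to 65.1 Ω.
61.07 Ω lies inside that range.

yes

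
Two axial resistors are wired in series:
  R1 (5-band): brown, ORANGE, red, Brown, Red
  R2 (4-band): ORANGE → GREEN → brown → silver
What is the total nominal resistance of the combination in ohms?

R1: brown, orange, red → 132; brown ×10 → 1320 Ω.
R2: orange, green → 35; brown ×10 → 350 Ω.
Series: 1320 + 350 = 1670 Ω.

1670 Ω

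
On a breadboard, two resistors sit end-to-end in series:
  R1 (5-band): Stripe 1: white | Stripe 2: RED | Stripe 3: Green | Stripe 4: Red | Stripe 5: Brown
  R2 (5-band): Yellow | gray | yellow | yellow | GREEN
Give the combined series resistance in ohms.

R1: white, red, green → 925; red ×10^2 → 92500 Ω.
R2: yellow, grey, yellow → 484; yellow ×10^4 → 4840000 Ω.
Series: 92500 + 4840000 = 4932500 Ω.

4932500 Ω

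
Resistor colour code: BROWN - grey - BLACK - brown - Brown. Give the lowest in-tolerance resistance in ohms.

Brown → 1 (first significant figure)
Grey → 8 (second significant figure)
Black → 0 (third significant figure)
Brown → ×10 multiplier
Brown → ±1% tolerance
180 × 10 = 1800 Ω
Lowest = 1800 × (1 − 1/100) = 1782 Ω.

1782 Ω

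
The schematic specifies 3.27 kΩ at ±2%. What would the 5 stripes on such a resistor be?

orange, red, violet, brown, red

3270 Ω = 327 × 10^1.
3 → orange
2 → red
7 → violet
Multiplier 10^1 → brown.
±2% tolerance → red.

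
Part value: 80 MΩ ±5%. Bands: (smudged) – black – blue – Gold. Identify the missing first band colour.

grey

80000000 Ω = 80 × 10^6.
The first band gives digit 8 of the significand, and 8 is grey.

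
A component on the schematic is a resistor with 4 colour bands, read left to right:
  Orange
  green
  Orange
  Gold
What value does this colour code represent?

Orange → 3 (first significant figure)
Green → 5 (second significant figure)
Orange → ×10^3 multiplier
35 × 1000 = 35000 Ω

35000 Ω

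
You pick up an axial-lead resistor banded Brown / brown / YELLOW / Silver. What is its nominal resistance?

Brown → 1 (first significant figure)
Brown → 1 (second significant figure)
Yellow → ×10^4 multiplier
11 × 10000 = 110000 Ω

110000 Ω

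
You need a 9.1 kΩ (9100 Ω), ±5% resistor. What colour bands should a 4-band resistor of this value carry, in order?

white, brown, red, gold

9100 Ω = 91 × 10^2.
9 → white
1 → brown
Multiplier 10^2 → red.
±5% tolerance → gold.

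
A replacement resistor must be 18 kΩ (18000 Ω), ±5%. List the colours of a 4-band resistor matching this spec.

brown, grey, orange, gold

18000 Ω = 18 × 10^3.
1 → brown
8 → grey
Multiplier 10^3 → orange.
±5% tolerance → gold.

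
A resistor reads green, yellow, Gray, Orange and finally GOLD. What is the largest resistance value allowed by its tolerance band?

Green → 5 (first significant figure)
Yellow → 4 (second significant figure)
Grey → 8 (third significant figure)
Orange → ×10^3 multiplier
Gold → ±5% tolerance
548 × 1000 = 548000 Ω
Largest = 548000 × (1 + 5/100) = 575400 Ω.

575400 Ω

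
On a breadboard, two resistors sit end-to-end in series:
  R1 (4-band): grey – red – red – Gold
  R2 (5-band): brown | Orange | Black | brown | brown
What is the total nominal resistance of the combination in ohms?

R1: grey, red → 82; red ×10^2 → 8200 Ω.
R2: brown, orange, black → 130; brown ×10 → 1300 Ω.
Series: 8200 + 1300 = 9500 Ω.

9500 Ω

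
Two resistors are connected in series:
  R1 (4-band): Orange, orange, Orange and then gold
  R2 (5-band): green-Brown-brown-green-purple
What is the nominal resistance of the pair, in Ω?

51133000 Ω

R1: orange, orange → 33; orange ×10^3 → 33000 Ω.
R2: green, brown, brown → 511; green ×10^5 → 51100000 Ω.
Series: 33000 + 51100000 = 51133000 Ω.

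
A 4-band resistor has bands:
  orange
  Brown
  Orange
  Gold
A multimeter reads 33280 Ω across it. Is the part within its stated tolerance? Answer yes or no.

no

Orange → 3 (first significant figure)
Brown → 1 (second significant figure)
Orange → ×10^3 multiplier
Gold → ±5% tolerance
31 × 1000 = 31000 Ω
Allowed range: 29450 Ω to 32550 Ω.
33280 Ω lies outside that range.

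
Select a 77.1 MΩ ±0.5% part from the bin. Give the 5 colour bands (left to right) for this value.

violet, violet, brown, green, green

77100000 Ω = 771 × 10^5.
7 → violet
7 → violet
1 → brown
Multiplier 10^5 → green.
±0.5% tolerance → green.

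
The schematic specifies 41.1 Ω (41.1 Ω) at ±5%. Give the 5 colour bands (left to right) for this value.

41.1 Ω = 411 × 10^-1.
4 → yellow
1 → brown
1 → brown
Multiplier 10^-1 → gold.
±5% tolerance → gold.

yellow, brown, brown, gold, gold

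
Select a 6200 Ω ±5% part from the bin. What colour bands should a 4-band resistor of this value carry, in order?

blue, red, red, gold

6200 Ω = 62 × 10^2.
6 → blue
2 → red
Multiplier 10^2 → red.
±5% tolerance → gold.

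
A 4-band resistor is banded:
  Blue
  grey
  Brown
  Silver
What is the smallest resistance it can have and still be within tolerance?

612 Ω

Blue → 6 (first significant figure)
Grey → 8 (second significant figure)
Brown → ×10 multiplier
Silver → ±10% tolerance
68 × 10 = 680 Ω
Smallest = 680 × (1 − 10/100) = 612 Ω.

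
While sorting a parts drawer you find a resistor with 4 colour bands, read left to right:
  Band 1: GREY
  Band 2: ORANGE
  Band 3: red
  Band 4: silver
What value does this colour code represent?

Grey → 8 (first significant figure)
Orange → 3 (second significant figure)
Red → ×10^2 multiplier
83 × 100 = 8300 Ω

8300 Ω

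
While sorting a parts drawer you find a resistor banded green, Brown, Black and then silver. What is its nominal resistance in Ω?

Green → 5 (first significant figure)
Brown → 1 (second significant figure)
Black → ×1 multiplier
51 × 1 = 51 Ω

51 Ω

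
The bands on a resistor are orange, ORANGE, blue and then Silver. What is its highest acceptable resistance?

Orange → 3 (first significant figure)
Orange → 3 (second significant figure)
Blue → ×10^6 multiplier
Silver → ±10% tolerance
33 × 1000000 = 33000000 Ω
Highest = 33000000 × (1 + 10/100) = 36300000 Ω.

36300000 Ω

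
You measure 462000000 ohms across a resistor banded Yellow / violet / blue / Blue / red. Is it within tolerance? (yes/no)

no

Yellow → 4 (first significant figure)
Violet → 7 (second significant figure)
Blue → 6 (third significant figure)
Blue → ×10^6 multiplier
Red → ±2% tolerance
476 × 1000000 = 476000000 Ω
Allowed range: 466480000 Ω to 485520000 Ω.
462000000 ohms lies outside that range.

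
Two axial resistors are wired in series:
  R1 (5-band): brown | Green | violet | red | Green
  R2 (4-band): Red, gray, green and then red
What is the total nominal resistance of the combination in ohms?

R1: brown, green, violet → 157; red ×10^2 → 15700 Ω.
R2: red, grey → 28; green ×10^5 → 2800000 Ω.
Series: 15700 + 2800000 = 2815700 Ω.

2815700 Ω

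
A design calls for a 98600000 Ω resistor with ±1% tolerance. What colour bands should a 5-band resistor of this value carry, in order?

white, grey, blue, green, brown

98600000 Ω = 986 × 10^5.
9 → white
8 → grey
6 → blue
Multiplier 10^5 → green.
±1% tolerance → brown.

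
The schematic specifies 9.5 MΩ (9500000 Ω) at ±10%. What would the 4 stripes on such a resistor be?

9500000 Ω = 95 × 10^5.
9 → white
5 → green
Multiplier 10^5 → green.
±10% tolerance → silver.

white, green, green, silver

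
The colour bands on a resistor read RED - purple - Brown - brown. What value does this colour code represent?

Red → 2 (first significant figure)
Violet → 7 (second significant figure)
Brown → ×10 multiplier
27 × 10 = 270 Ω

270 Ω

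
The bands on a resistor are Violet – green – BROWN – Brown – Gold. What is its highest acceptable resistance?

Violet → 7 (first significant figure)
Green → 5 (second significant figure)
Brown → 1 (third significant figure)
Brown → ×10 multiplier
Gold → ±5% tolerance
751 × 10 = 7510 Ω
Highest = 7510 × (1 + 5/100) = 7885.5 Ω.

7885.5 Ω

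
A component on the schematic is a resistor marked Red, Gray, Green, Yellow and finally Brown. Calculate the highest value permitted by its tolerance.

Red → 2 (first significant figure)
Grey → 8 (second significant figure)
Green → 5 (third significant figure)
Yellow → ×10^4 multiplier
Brown → ±1% tolerance
285 × 10000 = 2850000 Ω
Highest = 2850000 × (1 + 1/100) = 2878500 Ω.

2878500 Ω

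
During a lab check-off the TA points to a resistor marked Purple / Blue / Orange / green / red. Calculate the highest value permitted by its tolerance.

Violet → 7 (first significant figure)
Blue → 6 (second significant figure)
Orange → 3 (third significant figure)
Green → ×10^5 multiplier
Red → ±2% tolerance
763 × 100000 = 76300000 Ω
Highest = 76300000 × (1 + 2/100) = 77826000 Ω.

77826000 Ω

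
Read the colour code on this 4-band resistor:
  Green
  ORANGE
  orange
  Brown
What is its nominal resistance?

Green → 5 (first significant figure)
Orange → 3 (second significant figure)
Orange → ×10^3 multiplier
53 × 1000 = 53000 Ω

53000 Ω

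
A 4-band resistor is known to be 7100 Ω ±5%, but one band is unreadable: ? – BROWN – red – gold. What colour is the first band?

violet

7100 Ω = 71 × 10^2.
The first band gives digit 7 of the significand, and 7 is violet.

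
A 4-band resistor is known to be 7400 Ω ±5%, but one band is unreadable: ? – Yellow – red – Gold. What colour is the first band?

violet

7400 Ω = 74 × 10^2.
The first band gives digit 7 of the significand, and 7 is violet.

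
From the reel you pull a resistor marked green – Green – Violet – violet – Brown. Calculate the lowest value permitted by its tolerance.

5514300000 Ω

Green → 5 (first significant figure)
Green → 5 (second significant figure)
Violet → 7 (third significant figure)
Violet → ×10^7 multiplier
Brown → ±1% tolerance
557 × 10000000 = 5570000000 Ω
Lowest = 5570000000 × (1 − 1/100) = 5514300000 Ω.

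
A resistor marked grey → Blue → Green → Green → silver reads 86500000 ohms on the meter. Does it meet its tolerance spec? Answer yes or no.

yes

Grey → 8 (first significant figure)
Blue → 6 (second significant figure)
Green → 5 (third significant figure)
Green → ×10^5 multiplier
Silver → ±10% tolerance
865 × 100000 = 86500000 Ω
Allowed range: 77850000 Ω to 95150000 Ω.
86500000 ohms lies inside that range.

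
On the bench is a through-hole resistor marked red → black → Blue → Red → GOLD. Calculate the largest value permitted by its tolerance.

21630 Ω

Red → 2 (first significant figure)
Black → 0 (second significant figure)
Blue → 6 (third significant figure)
Red → ×10^2 multiplier
Gold → ±5% tolerance
206 × 100 = 20600 Ω
Largest = 20600 × (1 + 5/100) = 21630 Ω.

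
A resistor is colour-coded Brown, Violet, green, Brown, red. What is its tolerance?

The last band, red, is the tolerance band.
Red corresponds to ±2%.

±2%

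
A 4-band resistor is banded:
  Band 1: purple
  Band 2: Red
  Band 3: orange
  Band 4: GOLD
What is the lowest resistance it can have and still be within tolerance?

68400 Ω

Violet → 7 (first significant figure)
Red → 2 (second significant figure)
Orange → ×10^3 multiplier
Gold → ±5% tolerance
72 × 1000 = 72000 Ω
Lowest = 72000 × (1 − 5/100) = 68400 Ω.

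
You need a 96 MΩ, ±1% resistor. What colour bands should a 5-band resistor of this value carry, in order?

white, blue, black, green, brown

96000000 Ω = 960 × 10^5.
9 → white
6 → blue
0 → black
Multiplier 10^5 → green.
±1% tolerance → brown.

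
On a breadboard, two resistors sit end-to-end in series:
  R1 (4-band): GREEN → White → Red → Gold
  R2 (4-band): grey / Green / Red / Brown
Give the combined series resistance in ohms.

R1: green, white → 59; red ×10^2 → 5900 Ω.
R2: grey, green → 85; red ×10^2 → 8500 Ω.
Series: 5900 + 8500 = 14400 Ω.

14400 Ω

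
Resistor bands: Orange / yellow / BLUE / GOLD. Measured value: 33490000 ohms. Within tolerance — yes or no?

yes

Orange → 3 (first significant figure)
Yellow → 4 (second significant figure)
Blue → ×10^6 multiplier
Gold → ±5% tolerance
34 × 1000000 = 34000000 Ω
Allowed range: 32300000 Ω to 35700000 Ω.
33490000 ohms lies inside that range.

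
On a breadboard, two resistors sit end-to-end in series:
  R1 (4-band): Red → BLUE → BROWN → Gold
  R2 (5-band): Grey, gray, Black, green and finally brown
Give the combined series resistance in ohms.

R1: red, blue → 26; brown ×10 → 260 Ω.
R2: grey, grey, black → 880; green ×10^5 → 88000000 Ω.
Series: 260 + 88000000 = 88000260 Ω.

88000260 Ω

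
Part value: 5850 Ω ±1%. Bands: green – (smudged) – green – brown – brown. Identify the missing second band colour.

5850 Ω = 585 × 10^1.
The second band gives digit 8 of the significand, and 8 is grey.

grey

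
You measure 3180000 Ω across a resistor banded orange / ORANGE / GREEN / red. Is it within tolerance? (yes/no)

no

Orange → 3 (first significant figure)
Orange → 3 (second significant figure)
Green → ×10^5 multiplier
Red → ±2% tolerance
33 × 100000 = 3300000 Ω
Allowed range: 3234000 Ω to 3366000 Ω.
3180000 Ω lies outside that range.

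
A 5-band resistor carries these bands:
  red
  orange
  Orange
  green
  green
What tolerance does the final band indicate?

The last band, green, is the tolerance band.
Green corresponds to ±0.5%.

±0.5%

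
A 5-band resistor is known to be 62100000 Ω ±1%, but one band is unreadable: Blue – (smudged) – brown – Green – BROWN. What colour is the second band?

red

62100000 Ω = 621 × 10^5.
The second band gives digit 2 of the significand, and 2 is red.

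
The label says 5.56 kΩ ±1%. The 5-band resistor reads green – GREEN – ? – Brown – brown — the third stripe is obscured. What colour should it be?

5560 Ω = 556 × 10^1.
The third band gives digit 6 of the significand, and 6 is blue.

blue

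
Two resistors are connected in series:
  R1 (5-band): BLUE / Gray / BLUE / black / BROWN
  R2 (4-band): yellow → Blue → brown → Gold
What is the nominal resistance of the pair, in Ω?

R1: blue, grey, blue → 686; black ×1 → 686 Ω.
R2: yellow, blue → 46; brown ×10 → 460 Ω.
Series: 686 + 460 = 1146 Ω.

1146 Ω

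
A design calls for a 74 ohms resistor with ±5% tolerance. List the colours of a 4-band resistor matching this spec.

74 Ω = 74 × 10^0.
7 → violet
4 → yellow
Multiplier 10^0 → black.
±5% tolerance → gold.

violet, yellow, black, gold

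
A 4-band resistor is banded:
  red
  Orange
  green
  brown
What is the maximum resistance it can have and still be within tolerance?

Red → 2 (first significant figure)
Orange → 3 (second significant figure)
Green → ×10^5 multiplier
Brown → ±1% tolerance
23 × 100000 = 2300000 Ω
Maximum = 2300000 × (1 + 1/100) = 2323000 Ω.

2323000 Ω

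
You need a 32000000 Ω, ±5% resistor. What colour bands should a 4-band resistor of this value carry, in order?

orange, red, blue, gold

32000000 Ω = 32 × 10^6.
3 → orange
2 → red
Multiplier 10^6 → blue.
±5% tolerance → gold.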